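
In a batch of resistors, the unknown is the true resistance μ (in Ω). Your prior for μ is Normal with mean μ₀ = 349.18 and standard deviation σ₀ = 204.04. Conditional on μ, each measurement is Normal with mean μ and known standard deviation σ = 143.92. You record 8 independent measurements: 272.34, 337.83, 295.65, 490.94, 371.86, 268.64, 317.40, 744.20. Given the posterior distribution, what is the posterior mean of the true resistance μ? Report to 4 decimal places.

385.1222

For Normal data with known variance σ², a Normal(μ₀, σ₀²) prior on μ is conjugate. Posterior precision = 1/σ₀² + n/σ²; posterior mean is the precision-weighted average of μ₀ and x̄.
Σxᵢ = 272.34 + 337.83 + 295.65 + 490.94 + 371.86 + 268.64 + 317.40 + 744.20 = 3098.86, so n·x̄ = 3098.86.
σ₀² = 204.04² = 41632.3216, σ² = 143.92² = 20712.9664; σ² + n·σ₀² = 20712.9664 + 8·41632.3216 = 353771.5392.
Posterior mean = (μ₀/σ₀² + n·x̄/σ²)/(1/σ₀² + n/σ²) = (σ²·μ₀ + σ₀²·n·x̄)/(σ² + n·σ₀²) = (20712.9664·349.18 + 41632.3216·3098.86)/353771.5392 = 136245289.720928/353771.5392 = 385.1222.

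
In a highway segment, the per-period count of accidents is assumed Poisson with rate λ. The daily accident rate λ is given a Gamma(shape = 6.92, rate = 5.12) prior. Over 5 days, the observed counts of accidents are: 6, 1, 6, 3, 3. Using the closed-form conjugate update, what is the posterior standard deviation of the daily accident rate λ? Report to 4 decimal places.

0.5031

With a Gamma(shape α, rate β) prior, the Poisson likelihood is conjugate: the posterior is Gamma(α + ΣXᵢ, β + n).
Sum of counts S = 19 over n = 5 days.
Posterior: Gamma(α+S, β+n) = Gamma(6.92+19, 5.12+5) = Gamma(25.92, 10.12).
SD = √α/β = √25.92/10.12 = 0.5031.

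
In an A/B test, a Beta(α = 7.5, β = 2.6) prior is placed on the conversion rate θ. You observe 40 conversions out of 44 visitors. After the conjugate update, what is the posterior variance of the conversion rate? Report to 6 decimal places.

The Beta prior is conjugate to a Binomial/Bernoulli likelihood; the update adds successes to α and failures to β.
Posterior: Beta(α+k, β+n−k) = Beta(7.5+40, 2.6+4) = Beta(47.5, 6.6).
Var = αβ/((α+β)²(α+β+1)) = 47.5·6.6/(54.1²·55.1) = 0.001944.

0.001944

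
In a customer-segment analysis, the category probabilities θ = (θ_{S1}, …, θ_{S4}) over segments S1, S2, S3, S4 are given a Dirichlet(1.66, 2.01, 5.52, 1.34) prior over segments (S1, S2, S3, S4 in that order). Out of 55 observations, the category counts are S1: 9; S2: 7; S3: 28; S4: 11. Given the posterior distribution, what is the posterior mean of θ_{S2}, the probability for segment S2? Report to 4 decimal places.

The Dirichlet prior is conjugate to the Multinomial likelihood: each posterior αⱼ = prior αⱼ + observed count nⱼ.
Posterior concentration: (10.66, 9.01, 33.52, 12.34), total = 65.53.
E[θ_{S2}|data] = α_{S2}/Σα = 9.01/65.53 = 0.1375.

0.1375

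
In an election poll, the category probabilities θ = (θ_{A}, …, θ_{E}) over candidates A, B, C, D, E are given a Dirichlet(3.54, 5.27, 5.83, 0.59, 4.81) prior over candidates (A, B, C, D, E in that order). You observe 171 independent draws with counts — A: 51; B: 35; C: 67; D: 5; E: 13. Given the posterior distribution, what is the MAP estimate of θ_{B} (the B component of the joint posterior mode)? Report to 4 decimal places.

0.2111

The Dirichlet prior is conjugate to the Multinomial likelihood: each posterior αⱼ = prior αⱼ + observed count nⱼ.
Posterior concentration: (54.54, 40.27, 72.83, 5.59, 17.81), total = 191.04.
Joint mode component: (α_{B}−1)/(Σα−K) = 39.27/186.04 = 0.2111.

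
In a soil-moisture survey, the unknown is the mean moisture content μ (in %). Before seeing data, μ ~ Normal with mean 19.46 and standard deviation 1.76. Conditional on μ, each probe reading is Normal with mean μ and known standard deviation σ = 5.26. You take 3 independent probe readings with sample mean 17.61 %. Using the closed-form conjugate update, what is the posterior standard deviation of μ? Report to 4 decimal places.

For Normal data with known variance σ², a Normal(μ₀, σ₀²) prior on μ is conjugate. Posterior precision = 1/σ₀² + n/σ²; posterior mean is the precision-weighted average of μ₀ and x̄.
σ₀² = 1.76² = 3.0976, σ² = 5.26² = 27.6676; σ² + n·σ₀² = 27.6676 + 3·3.0976 = 36.9604.
Posterior precision = 1/σ₀² + n/σ² = 1/3.0976 + 3/27.6676 = (σ² + n·σ₀²)/(σ₀²σ²) = 36.9604/(3.0976·27.6676); posterior variance σₙ² = σ₀²σ²/(σ² + n·σ₀²) = 3.0976·27.6676/36.9604 = 2.318783.
Posterior SD = √σₙ² = √(3.0976·27.6676/36.9604) = 1.5228.

1.5228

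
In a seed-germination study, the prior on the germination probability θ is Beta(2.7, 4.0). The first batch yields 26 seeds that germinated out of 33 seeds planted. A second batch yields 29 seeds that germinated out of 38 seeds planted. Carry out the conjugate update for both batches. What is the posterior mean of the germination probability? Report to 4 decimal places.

The Beta prior is conjugate to a Binomial/Bernoulli likelihood; the update adds successes to α and failures to β.
After batch 1: Beta(2.7+26, 4.0+7) = Beta(28.7, 11.0).
After batch 2: Beta(28.7+29, 11.0+9) = Beta(57.7, 20.0).
Posterior mean = α/(α+β) = 57.7/77.7 = 0.7426.

0.7426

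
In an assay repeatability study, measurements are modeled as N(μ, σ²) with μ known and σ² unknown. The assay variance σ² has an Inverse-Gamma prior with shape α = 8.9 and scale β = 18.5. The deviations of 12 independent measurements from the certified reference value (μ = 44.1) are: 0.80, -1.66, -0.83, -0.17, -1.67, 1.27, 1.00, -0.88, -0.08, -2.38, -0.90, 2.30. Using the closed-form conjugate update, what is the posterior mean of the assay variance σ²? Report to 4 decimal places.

2.1245

With known mean μ and an Inverse-Gamma(α, β) prior on σ², the Normal likelihood is conjugate: posterior is Inv-Gamma(α + n/2, β + Σ(xᵢ−μ)²/2).
Σ(xᵢ−μ)² = (0.80)² + (-1.66)² + (-0.83)² + (-0.17)² + (-1.67)² + (1.27)² + (1.00)² + (-0.88)² + (-0.08)² + (-2.38)² + (-0.90)² + (2.30)² = 22.0604.
Posterior: Inv-Gamma(8.9 + 12/2, 18.5 + 22.0604/2) = Inv-Gamma(14.90, 29.53020).
E[σ²|data] = β/(α−1) = 29.53020/13.90 = 2.1245.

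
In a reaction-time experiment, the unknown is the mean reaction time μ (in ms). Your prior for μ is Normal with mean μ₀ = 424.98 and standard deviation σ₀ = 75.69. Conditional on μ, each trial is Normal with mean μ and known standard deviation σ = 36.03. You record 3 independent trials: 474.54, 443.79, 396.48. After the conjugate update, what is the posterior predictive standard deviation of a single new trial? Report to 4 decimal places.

For Normal data with known variance σ², a Normal(μ₀, σ₀²) prior on μ is conjugate. Posterior precision = 1/σ₀² + n/σ²; posterior mean is the precision-weighted average of μ₀ and x̄.
σ₀² = 75.69² = 5728.9761, σ² = 36.03² = 1298.1609; σ² + n·σ₀² = 1298.1609 + 3·5728.9761 = 18485.0892.
Posterior precision = 1/σ₀² + n/σ² = 1/5728.9761 + 3/1298.1609 = (σ² + n·σ₀²)/(σ₀²σ²) = 18485.0892/(5728.9761·1298.1609); posterior variance σₙ² = σ₀²σ²/(σ² + n·σ₀²) = 5728.9761·1298.1609/18485.0892 = 402.331452.
Predictive variance for one new observation = σₙ² + σ² = 5728.9761·1298.1609/18485.0892 + 1298.1609 = σ²·(σ₀² + 18485.0892)/18485.0892 = 1298.1609·24214.0653/18485.0892 = 1700.492352; SD = √(1298.1609·24214.0653/18485.0892) = 41.2370.

41.2370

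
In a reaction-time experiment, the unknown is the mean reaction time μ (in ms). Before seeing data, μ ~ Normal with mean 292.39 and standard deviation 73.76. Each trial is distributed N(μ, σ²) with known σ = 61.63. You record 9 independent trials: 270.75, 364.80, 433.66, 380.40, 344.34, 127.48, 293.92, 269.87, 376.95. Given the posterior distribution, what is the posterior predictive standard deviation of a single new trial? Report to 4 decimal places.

For Normal data with known variance σ², a Normal(μ₀, σ₀²) prior on μ is conjugate. Posterior precision = 1/σ₀² + n/σ²; posterior mean is the precision-weighted average of μ₀ and x̄.
σ₀² = 73.76² = 5440.5376, σ² = 61.63² = 3798.2569; σ² + n·σ₀² = 3798.2569 + 9·5440.5376 = 52763.0953.
Posterior precision = 1/σ₀² + n/σ² = 1/5440.5376 + 9/3798.2569 = (σ² + n·σ₀²)/(σ₀²σ²) = 52763.0953/(5440.5376·3798.2569); posterior variance σₙ² = σ₀²σ²/(σ² + n·σ₀²) = 5440.5376·3798.2569/52763.0953 = 391.647976.
Predictive variance for one new observation = σₙ² + σ² = 5440.5376·3798.2569/52763.0953 + 3798.2569 = σ²·(σ₀² + 52763.0953)/52763.0953 = 3798.2569·58203.6329/52763.0953 = 4189.904876; SD = √(3798.2569·58203.6329/52763.0953) = 64.7295.

64.7295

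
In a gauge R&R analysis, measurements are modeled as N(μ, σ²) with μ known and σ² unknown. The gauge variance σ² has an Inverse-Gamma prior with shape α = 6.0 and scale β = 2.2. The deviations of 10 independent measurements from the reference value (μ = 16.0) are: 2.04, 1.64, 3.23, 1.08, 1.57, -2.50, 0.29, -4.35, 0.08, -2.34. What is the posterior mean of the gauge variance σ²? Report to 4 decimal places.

With known mean μ and an Inverse-Gamma(α, β) prior on σ², the Normal likelihood is conjugate: posterior is Inv-Gamma(α + n/2, β + Σ(xᵢ−μ)²/2).
Σ(xᵢ−μ)² = (2.04)² + (1.64)² + (3.23)² + (1.08)² + (1.57)² + (-2.50)² + (0.29)² + (-4.35)² + (0.08)² + (-2.34)² = 51.6540.
Posterior: Inv-Gamma(6.0 + 10/2, 2.2 + 51.6540/2) = Inv-Gamma(11.00, 28.02700).
E[σ²|data] = β/(α−1) = 28.02700/10.00 = 2.8027.

2.8027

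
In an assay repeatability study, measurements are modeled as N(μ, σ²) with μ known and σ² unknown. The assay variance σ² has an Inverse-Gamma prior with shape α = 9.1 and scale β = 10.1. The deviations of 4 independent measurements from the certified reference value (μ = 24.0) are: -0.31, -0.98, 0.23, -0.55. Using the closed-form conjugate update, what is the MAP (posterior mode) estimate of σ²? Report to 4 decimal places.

With known mean μ and an Inverse-Gamma(α, β) prior on σ², the Normal likelihood is conjugate: posterior is Inv-Gamma(α + n/2, β + Σ(xᵢ−μ)²/2).
Σ(xᵢ−μ)² = (-0.31)² + (-0.98)² + (0.23)² + (-0.55)² = 1.4119.
Posterior: Inv-Gamma(9.1 + 4/2, 10.1 + 1.4119/2) = Inv-Gamma(11.10, 10.80595).
Mode = β/(α+1) = 10.80595/12.10 = 0.8931.

0.8931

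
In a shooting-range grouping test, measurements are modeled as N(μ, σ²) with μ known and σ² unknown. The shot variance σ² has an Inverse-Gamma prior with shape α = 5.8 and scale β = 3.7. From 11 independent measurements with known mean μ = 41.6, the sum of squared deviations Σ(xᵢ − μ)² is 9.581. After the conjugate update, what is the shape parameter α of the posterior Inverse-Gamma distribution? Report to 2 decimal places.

11.30

With known mean μ and an Inverse-Gamma(α, β) prior on σ², the Normal likelihood is conjugate: posterior is Inv-Gamma(α + n/2, β + Σ(xᵢ−μ)²/2).
Posterior: Inv-Gamma(5.8 + 11/2, 3.7 + 9.581/2) = Inv-Gamma(11.30, 8.4905).
Posterior α = 11.30.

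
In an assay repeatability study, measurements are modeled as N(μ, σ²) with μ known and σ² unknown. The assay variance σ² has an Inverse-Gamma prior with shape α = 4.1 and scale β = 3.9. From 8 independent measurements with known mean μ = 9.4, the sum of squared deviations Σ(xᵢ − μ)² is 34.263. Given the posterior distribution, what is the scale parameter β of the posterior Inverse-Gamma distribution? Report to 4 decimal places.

With known mean μ and an Inverse-Gamma(α, β) prior on σ², the Normal likelihood is conjugate: posterior is Inv-Gamma(α + n/2, β + Σ(xᵢ−μ)²/2).
Posterior: Inv-Gamma(4.1 + 8/2, 3.9 + 34.263/2) = Inv-Gamma(8.10, 21.0315).
Posterior β = 21.0315.

21.0315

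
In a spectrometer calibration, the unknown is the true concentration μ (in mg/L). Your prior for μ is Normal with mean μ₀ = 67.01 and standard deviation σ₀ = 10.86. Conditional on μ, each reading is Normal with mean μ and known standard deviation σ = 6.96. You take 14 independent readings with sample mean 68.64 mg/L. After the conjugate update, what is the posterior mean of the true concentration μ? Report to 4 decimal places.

For Normal data with known variance σ², a Normal(μ₀, σ₀²) prior on μ is conjugate. Posterior precision = 1/σ₀² + n/σ²; posterior mean is the precision-weighted average of μ₀ and x̄.
n·x̄ = 14·68.64 = 960.96.
σ₀² = 10.86² = 117.9396, σ² = 6.96² = 48.4416; σ² + n·σ₀² = 48.4416 + 14·117.9396 = 1699.596.
Posterior mean = (μ₀/σ₀² + n·x̄/σ²)/(1/σ₀² + n/σ²) = (σ²·μ₀ + σ₀²·n·x̄)/(σ² + n·σ₀²) = (48.4416·67.01 + 117.9396·960.96)/1699.596 = 116581.309632/1699.596 = 68.5935.

68.5935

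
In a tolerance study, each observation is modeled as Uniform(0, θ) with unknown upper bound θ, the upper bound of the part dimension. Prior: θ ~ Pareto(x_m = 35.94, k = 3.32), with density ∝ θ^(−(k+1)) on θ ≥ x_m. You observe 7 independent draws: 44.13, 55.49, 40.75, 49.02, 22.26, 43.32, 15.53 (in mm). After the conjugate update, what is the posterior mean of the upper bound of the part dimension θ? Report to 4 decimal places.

A Pareto(scale x_m, shape k) prior on the upper bound θ of Uniform(0, θ) is conjugate: posterior is Pareto(max(x_m, max xᵢ), k + n).
Sample maximum = 55.49; prior scale x_m = 35.94 → posterior scale = max = 55.49.
Posterior shape = 3.32 + 7 = 10.32.
E[θ|data] = k·x_m/(k−1) = 10.32·55.49/9.32 = 61.4439.

61.4439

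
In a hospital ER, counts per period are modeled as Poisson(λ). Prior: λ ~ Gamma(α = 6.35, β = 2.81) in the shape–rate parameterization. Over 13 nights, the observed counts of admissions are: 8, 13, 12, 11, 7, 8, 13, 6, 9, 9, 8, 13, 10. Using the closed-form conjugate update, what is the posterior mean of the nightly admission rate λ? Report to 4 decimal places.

With a Gamma(shape α, rate β) prior, the Poisson likelihood is conjugate: the posterior is Gamma(α + ΣXᵢ, β + n).
Sum of counts S = 127 over n = 13 nights.
Posterior: Gamma(α+S, β+n) = Gamma(6.35+127, 2.81+13) = Gamma(133.35, 15.81).
Posterior mean = α/β = 133.35/15.81 = 8.4345.

8.4345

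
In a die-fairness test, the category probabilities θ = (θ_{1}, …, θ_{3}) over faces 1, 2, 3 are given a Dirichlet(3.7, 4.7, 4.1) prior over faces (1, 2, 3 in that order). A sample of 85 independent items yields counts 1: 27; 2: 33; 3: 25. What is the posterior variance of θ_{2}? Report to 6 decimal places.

The Dirichlet prior is conjugate to the Multinomial likelihood: each posterior αⱼ = prior αⱼ + observed count nⱼ.
Posterior concentration: (30.7, 37.7, 29.1), total = 97.5.
Var[θ_j] = α_j(Σα−α_j)/((Σα)²(Σα+1)) = 37.7·59.8/(97.5²·98.5) = 0.002408.

0.002408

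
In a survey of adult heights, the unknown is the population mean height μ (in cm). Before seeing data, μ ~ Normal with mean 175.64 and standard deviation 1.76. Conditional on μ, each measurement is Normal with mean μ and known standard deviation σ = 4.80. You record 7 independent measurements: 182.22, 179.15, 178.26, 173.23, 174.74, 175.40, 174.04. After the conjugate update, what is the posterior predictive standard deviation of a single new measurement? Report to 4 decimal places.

4.9634

For Normal data with known variance σ², a Normal(μ₀, σ₀²) prior on μ is conjugate. Posterior precision = 1/σ₀² + n/σ²; posterior mean is the precision-weighted average of μ₀ and x̄.
σ₀² = 1.76² = 3.0976, σ² = 4.80² = 23.04; σ² + n·σ₀² = 23.04 + 7·3.0976 = 44.7232.
Posterior precision = 1/σ₀² + n/σ² = 1/3.0976 + 7/23.04 = (σ² + n·σ₀²)/(σ₀²σ²) = 44.7232/(3.0976·23.04); posterior variance σₙ² = σ₀²σ²/(σ² + n·σ₀²) = 3.0976·23.04/44.7232 = 1.595787.
Predictive variance for one new observation = σₙ² + σ² = 3.0976·23.04/44.7232 + 23.04 = σ²·(σ₀² + 44.7232)/44.7232 = 23.04·47.8208/44.7232 = 24.635787; SD = √(23.04·47.8208/44.7232) = 4.9634.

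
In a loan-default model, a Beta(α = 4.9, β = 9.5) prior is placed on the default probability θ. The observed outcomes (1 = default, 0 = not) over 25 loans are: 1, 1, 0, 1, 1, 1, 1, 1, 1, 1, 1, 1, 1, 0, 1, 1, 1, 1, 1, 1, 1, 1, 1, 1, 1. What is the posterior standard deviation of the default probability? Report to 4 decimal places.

0.0715

The Beta prior is conjugate to a Binomial/Bernoulli likelihood; the update adds successes to α and failures to β.
Posterior: Beta(α+k, β+n−k) = Beta(4.9+23, 9.5+2) = Beta(27.9, 11.5).
Var = αβ/((α+β)²(α+β+1)) = 27.9·11.5/(39.4²·40.4) = 0.00511597; SD = √0.00511597 = 0.0715.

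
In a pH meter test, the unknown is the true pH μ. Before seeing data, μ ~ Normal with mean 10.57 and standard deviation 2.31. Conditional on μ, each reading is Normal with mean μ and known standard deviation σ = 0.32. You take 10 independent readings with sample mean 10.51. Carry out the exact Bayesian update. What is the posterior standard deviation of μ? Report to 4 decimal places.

For Normal data with known variance σ², a Normal(μ₀, σ₀²) prior on μ is conjugate. Posterior precision = 1/σ₀² + n/σ²; posterior mean is the precision-weighted average of μ₀ and x̄.
σ₀² = 2.31² = 5.3361, σ² = 0.32² = 0.1024; σ² + n·σ₀² = 0.1024 + 10·5.3361 = 53.4634.
Posterior precision = 1/σ₀² + n/σ² = 1/5.3361 + 10/0.1024 = (σ² + n·σ₀²)/(σ₀²σ²) = 53.4634/(5.3361·0.1024); posterior variance σₙ² = σ₀²σ²/(σ² + n·σ₀²) = 5.3361·0.1024/53.4634 = 0.010220.
Posterior SD = √σₙ² = √(5.3361·0.1024/53.4634) = 0.1011.

0.1011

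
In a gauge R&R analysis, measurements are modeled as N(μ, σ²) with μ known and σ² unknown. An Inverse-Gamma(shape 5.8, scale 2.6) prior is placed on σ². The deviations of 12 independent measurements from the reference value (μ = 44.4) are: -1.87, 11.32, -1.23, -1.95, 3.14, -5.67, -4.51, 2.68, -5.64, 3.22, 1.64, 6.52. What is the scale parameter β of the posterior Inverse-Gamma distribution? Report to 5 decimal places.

149.53185

With known mean μ and an Inverse-Gamma(α, β) prior on σ², the Normal likelihood is conjugate: posterior is Inv-Gamma(α + n/2, β + Σ(xᵢ−μ)²/2).
Σ(xᵢ−μ)² = (-1.87)² + (11.32)² + (-1.23)² + (-1.95)² + (3.14)² + (-5.67)² + (-4.51)² + (2.68)² + (-5.64)² + (3.22)² + (1.64)² + (6.52)² = 293.8637.
Posterior: Inv-Gamma(5.8 + 12/2, 2.6 + 293.8637/2) = Inv-Gamma(11.80, 149.53185).
Posterior β = 149.53185.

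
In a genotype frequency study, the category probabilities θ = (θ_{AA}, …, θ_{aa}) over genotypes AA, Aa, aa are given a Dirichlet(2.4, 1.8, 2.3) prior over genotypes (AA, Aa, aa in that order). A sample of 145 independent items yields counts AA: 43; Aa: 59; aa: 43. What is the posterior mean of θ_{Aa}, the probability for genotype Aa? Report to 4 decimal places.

0.4013

The Dirichlet prior is conjugate to the Multinomial likelihood: each posterior αⱼ = prior αⱼ + observed count nⱼ.
Posterior concentration: (45.4, 60.8, 45.3), total = 151.5.
E[θ_{Aa}|data] = α_{Aa}/Σα = 60.8/151.5 = 0.4013.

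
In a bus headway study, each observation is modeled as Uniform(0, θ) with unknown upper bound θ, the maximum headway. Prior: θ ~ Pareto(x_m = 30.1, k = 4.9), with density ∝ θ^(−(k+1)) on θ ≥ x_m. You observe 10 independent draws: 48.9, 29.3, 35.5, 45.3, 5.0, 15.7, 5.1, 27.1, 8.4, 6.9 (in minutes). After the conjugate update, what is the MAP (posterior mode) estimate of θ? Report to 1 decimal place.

A Pareto(scale x_m, shape k) prior on the upper bound θ of Uniform(0, θ) is conjugate: posterior is Pareto(max(x_m, max xᵢ), k + n).
Sample maximum = 48.9; prior scale x_m = 30.1 → posterior scale = max = 48.9.
Posterior shape = 4.9 + 10 = 14.9.
The Pareto density is decreasing on [x_m, ∞), so the mode is x_m = 48.9.

48.9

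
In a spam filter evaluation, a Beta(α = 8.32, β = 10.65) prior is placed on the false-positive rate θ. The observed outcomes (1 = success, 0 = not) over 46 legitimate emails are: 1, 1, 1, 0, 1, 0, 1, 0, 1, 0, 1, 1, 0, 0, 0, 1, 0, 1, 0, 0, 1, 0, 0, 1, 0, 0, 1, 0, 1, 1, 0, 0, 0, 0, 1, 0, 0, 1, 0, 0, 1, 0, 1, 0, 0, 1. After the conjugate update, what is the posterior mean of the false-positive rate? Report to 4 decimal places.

0.4359

The Beta prior is conjugate to a Binomial/Bernoulli likelihood; the update adds successes to α and failures to β.
Posterior: Beta(α+k, β+n−k) = Beta(8.32+20, 10.65+26) = Beta(28.32, 36.65).
Posterior mean = α/(α+β) = 28.32/64.97 = 0.4359.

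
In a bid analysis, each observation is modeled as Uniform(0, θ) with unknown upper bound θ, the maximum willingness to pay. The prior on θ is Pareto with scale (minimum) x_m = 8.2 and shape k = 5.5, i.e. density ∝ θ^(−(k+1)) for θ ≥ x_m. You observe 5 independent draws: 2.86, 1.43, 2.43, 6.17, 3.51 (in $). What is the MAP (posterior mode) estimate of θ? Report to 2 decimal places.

A Pareto(scale x_m, shape k) prior on the upper bound θ of Uniform(0, θ) is conjugate: posterior is Pareto(max(x_m, max xᵢ), k + n).
Sample maximum = 6.17; prior scale x_m = 8.2 → posterior scale = max = 8.20.
Posterior shape = 5.5 + 5 = 10.5.
The Pareto density is decreasing on [x_m, ∞), so the mode is x_m = 8.20.

8.20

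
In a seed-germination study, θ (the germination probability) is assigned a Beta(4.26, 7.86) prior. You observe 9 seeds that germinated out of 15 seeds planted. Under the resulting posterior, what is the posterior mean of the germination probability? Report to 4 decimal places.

The Beta prior is conjugate to a Binomial/Bernoulli likelihood; the update adds successes to α and failures to β.
Posterior: Beta(α+k, β+n−k) = Beta(4.26+9, 7.86+6) = Beta(13.26, 13.86).
Posterior mean = α/(α+β) = 13.26/27.12 = 0.4889.

0.4889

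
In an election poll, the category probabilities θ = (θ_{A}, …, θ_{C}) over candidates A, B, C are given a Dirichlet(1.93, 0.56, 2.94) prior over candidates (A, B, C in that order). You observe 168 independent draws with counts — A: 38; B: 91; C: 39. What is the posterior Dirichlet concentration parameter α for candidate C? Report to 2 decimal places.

41.94

The Dirichlet prior is conjugate to the Multinomial likelihood: each posterior αⱼ = prior αⱼ + observed count nⱼ.
Posterior concentration: (39.93, 91.56, 41.94), total = 173.43.
α_{C} = 2.94 + 39 = 41.94.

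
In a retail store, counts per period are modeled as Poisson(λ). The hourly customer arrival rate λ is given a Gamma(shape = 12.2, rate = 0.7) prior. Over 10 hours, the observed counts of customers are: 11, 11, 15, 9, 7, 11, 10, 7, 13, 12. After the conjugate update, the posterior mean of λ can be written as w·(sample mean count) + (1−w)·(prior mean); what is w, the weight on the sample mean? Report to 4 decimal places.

With a Gamma(shape α, rate β) prior, the Poisson likelihood is conjugate: the posterior is Gamma(α + ΣXᵢ, β + n).
Posterior mean = (α₀+S)/(β₀+n) = [n/(β₀+n)]·(S/n) + [β₀/(β₀+n)]·(α₀/β₀), so only n and β₀ enter the weight.
Weight on data w = n/(β₀+n) = 10/(0.7+10) = 10/10.7 = 0.9346.

0.9346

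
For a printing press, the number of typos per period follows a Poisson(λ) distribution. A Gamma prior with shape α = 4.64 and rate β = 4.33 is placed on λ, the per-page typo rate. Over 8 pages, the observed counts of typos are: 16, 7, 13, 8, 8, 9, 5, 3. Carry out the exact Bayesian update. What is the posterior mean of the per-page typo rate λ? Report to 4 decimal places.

With a Gamma(shape α, rate β) prior, the Poisson likelihood is conjugate: the posterior is Gamma(α + ΣXᵢ, β + n).
Sum of counts S = 69 over n = 8 pages.
Posterior: Gamma(α+S, β+n) = Gamma(4.64+69, 4.33+8) = Gamma(73.64, 12.33).
Posterior mean = α/β = 73.64/12.33 = 5.9724.

5.9724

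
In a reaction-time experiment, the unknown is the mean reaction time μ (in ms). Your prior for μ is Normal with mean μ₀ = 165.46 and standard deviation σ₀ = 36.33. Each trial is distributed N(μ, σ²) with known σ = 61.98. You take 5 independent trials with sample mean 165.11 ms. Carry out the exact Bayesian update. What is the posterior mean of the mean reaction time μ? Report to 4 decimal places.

165.2388

For Normal data with known variance σ², a Normal(μ₀, σ₀²) prior on μ is conjugate. Posterior precision = 1/σ₀² + n/σ²; posterior mean is the precision-weighted average of μ₀ and x̄.
n·x̄ = 5·165.11 = 825.55.
σ₀² = 36.33² = 1319.8689, σ² = 61.98² = 3841.5204; σ² + n·σ₀² = 3841.5204 + 5·1319.8689 = 10440.8649.
Posterior mean = (μ₀/σ₀² + n·x̄/σ²)/(1/σ₀² + n/σ²) = (σ²·μ₀ + σ₀²·n·x̄)/(σ² + n·σ₀²) = (3841.5204·165.46 + 1319.8689·825.55)/10440.8649 = 1725235.735779/10440.8649 = 165.2388.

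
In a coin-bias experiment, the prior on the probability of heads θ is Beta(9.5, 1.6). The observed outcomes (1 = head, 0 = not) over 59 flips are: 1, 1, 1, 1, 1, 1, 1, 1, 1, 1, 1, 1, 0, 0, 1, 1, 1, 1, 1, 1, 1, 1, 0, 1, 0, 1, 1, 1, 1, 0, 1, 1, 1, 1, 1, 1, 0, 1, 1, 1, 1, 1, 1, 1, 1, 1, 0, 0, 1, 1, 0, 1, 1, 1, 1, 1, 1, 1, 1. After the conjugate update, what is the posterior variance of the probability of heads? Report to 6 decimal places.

The Beta prior is conjugate to a Binomial/Bernoulli likelihood; the update adds successes to α and failures to β.
Posterior: Beta(α+k, β+n−k) = Beta(9.5+50, 1.6+9) = Beta(59.5, 10.6).
Var = αβ/((α+β)²(α+β+1)) = 59.5·10.6/(70.1²·71.1) = 0.001805.

0.001805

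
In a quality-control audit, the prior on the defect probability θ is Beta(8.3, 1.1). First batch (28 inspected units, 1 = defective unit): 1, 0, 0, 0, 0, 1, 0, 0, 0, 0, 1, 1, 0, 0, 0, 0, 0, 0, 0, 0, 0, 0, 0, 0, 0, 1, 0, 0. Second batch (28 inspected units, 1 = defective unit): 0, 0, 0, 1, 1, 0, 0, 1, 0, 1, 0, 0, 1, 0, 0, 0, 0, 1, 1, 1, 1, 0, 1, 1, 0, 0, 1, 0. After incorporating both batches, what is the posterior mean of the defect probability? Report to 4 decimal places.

The Beta prior is conjugate to a Binomial/Bernoulli likelihood; the update adds successes to α and failures to β.
After batch 1: Beta(8.3+5, 1.1+23) = Beta(13.3, 24.1).
After batch 2: Beta(13.3+12, 24.1+16) = Beta(25.3, 40.1).
Posterior mean = α/(α+β) = 25.3/65.4 = 0.3869.

0.3869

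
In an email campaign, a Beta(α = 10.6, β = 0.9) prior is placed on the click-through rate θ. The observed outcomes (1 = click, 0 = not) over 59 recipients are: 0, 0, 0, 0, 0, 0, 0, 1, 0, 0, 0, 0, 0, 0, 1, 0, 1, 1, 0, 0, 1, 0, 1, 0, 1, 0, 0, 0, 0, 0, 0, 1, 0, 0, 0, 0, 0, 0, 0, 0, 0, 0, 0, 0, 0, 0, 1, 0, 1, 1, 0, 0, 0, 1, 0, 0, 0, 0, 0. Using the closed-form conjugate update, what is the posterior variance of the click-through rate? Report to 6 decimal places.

0.003046

The Beta prior is conjugate to a Binomial/Bernoulli likelihood; the update adds successes to α and failures to β.
Posterior: Beta(α+k, β+n−k) = Beta(10.6+12, 0.9+47) = Beta(22.6, 47.9).
Var = αβ/((α+β)²(α+β+1)) = 22.6·47.9/(70.5²·71.5) = 0.003046.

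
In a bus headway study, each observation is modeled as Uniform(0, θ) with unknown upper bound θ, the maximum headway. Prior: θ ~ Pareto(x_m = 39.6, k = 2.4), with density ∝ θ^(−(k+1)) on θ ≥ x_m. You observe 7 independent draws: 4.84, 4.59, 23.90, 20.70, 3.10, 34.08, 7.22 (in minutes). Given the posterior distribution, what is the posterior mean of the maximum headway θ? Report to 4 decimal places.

A Pareto(scale x_m, shape k) prior on the upper bound θ of Uniform(0, θ) is conjugate: posterior is Pareto(max(x_m, max xᵢ), k + n).
Sample maximum = 34.08; prior scale x_m = 39.6 → posterior scale = max = 39.60.
Posterior shape = 2.4 + 7 = 9.4.
E[θ|data] = k·x_m/(k−1) = 9.4·39.60/8.4 = 44.3143.

44.3143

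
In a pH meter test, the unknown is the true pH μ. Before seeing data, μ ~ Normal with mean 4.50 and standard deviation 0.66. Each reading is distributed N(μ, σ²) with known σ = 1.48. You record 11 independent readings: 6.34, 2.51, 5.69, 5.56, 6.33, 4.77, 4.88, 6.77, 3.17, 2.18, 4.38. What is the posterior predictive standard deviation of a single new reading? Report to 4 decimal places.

For Normal data with known variance σ², a Normal(μ₀, σ₀²) prior on μ is conjugate. Posterior precision = 1/σ₀² + n/σ²; posterior mean is the precision-weighted average of μ₀ and x̄.
σ₀² = 0.66² = 0.4356, σ² = 1.48² = 2.1904; σ² + n·σ₀² = 2.1904 + 11·0.4356 = 6.982.
Posterior precision = 1/σ₀² + n/σ² = 1/0.4356 + 11/2.1904 = (σ² + n·σ₀²)/(σ₀²σ²) = 6.982/(0.4356·2.1904); posterior variance σₙ² = σ₀²σ²/(σ² + n·σ₀²) = 0.4356·2.1904/6.982 = 0.136657.
Predictive variance for one new observation = σₙ² + σ² = 0.4356·2.1904/6.982 + 2.1904 = σ²·(σ₀² + 6.982)/6.982 = 2.1904·7.4176/6.982 = 2.327057; SD = √(2.1904·7.4176/6.982) = 1.5255.

1.5255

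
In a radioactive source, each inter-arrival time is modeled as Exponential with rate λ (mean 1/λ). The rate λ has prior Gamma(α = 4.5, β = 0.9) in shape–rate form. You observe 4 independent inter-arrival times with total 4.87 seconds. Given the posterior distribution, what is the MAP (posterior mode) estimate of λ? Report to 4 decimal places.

With a Gamma(shape α, rate β) prior on the exponential rate λ, the posterior after n observations with total T = Σxᵢ is Gamma(α+n, β+T).
Posterior: Gamma(4.5+4, 0.9+4.87) = Gamma(8.5, 5.77).
Mode = (α−1)/β = 1.2998.

1.2998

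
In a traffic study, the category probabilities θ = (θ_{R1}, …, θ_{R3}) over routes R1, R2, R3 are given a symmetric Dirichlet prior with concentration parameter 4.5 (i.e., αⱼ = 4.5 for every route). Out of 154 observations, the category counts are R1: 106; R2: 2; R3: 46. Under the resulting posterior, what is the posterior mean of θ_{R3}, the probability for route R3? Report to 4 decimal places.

The Dirichlet prior is conjugate to the Multinomial likelihood: each posterior αⱼ = prior αⱼ + observed count nⱼ.
Posterior concentration: (110.5, 6.5, 50.5), total = 167.5.
E[θ_{R3}|data] = α_{R3}/Σα = 50.5/167.5 = 0.3015.

0.3015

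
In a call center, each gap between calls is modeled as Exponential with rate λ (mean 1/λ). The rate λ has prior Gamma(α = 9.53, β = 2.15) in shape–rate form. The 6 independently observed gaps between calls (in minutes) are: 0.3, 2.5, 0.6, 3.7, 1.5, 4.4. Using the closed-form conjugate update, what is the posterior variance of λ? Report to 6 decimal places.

0.067662

With a Gamma(shape α, rate β) prior on the exponential rate λ, the posterior after n observations with total T = Σxᵢ is Gamma(α+n, β+T).
Sum of observations T = 13.0 minutes; n = 6.
Posterior: Gamma(9.53+6, 2.15+13.0) = Gamma(15.53, 15.15).
Var = α/β² = 0.067662.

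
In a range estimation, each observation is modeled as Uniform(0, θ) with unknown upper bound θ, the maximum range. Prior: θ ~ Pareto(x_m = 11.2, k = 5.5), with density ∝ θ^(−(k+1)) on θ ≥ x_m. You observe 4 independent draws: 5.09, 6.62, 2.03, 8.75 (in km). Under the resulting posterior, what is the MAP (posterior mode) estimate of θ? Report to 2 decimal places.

A Pareto(scale x_m, shape k) prior on the upper bound θ of Uniform(0, θ) is conjugate: posterior is Pareto(max(x_m, max xᵢ), k + n).
Sample maximum = 8.75; prior scale x_m = 11.2 → posterior scale = max = 11.20.
Posterior shape = 5.5 + 4 = 9.5.
The Pareto density is decreasing on [x_m, ∞), so the mode is x_m = 11.20.

11.20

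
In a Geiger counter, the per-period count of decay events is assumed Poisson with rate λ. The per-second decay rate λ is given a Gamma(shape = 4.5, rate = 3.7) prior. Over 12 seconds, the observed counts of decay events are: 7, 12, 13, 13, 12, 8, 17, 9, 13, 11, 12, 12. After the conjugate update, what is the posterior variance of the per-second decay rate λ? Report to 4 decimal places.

With a Gamma(shape α, rate β) prior, the Poisson likelihood is conjugate: the posterior is Gamma(α + ΣXᵢ, β + n).
Sum of counts S = 139 over n = 12 seconds.
Posterior: Gamma(α+S, β+n) = Gamma(4.5+139, 3.7+12) = Gamma(143.5, 15.7).
Var = α/β² = 143.5/15.7² = 0.5822.

0.5822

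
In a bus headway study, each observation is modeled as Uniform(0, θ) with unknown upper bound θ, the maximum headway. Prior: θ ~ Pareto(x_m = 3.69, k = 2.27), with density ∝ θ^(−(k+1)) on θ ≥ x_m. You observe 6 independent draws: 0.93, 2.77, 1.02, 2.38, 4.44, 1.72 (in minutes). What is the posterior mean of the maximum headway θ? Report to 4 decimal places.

A Pareto(scale x_m, shape k) prior on the upper bound θ of Uniform(0, θ) is conjugate: posterior is Pareto(max(x_m, max xᵢ), k + n).
Sample maximum = 4.44; prior scale x_m = 3.69 → posterior scale = max = 4.44.
Posterior shape = 2.27 + 6 = 8.27.
E[θ|data] = k·x_m/(k−1) = 8.27·4.44/7.27 = 5.0507.

5.0507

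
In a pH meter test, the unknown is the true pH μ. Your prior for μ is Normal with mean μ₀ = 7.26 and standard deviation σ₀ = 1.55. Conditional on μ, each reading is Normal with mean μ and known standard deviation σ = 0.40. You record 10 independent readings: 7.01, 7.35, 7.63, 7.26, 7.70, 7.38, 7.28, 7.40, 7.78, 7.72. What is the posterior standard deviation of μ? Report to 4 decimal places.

For Normal data with known variance σ², a Normal(μ₀, σ₀²) prior on μ is conjugate. Posterior precision = 1/σ₀² + n/σ²; posterior mean is the precision-weighted average of μ₀ and x̄.
σ₀² = 1.55² = 2.4025, σ² = 0.40² = 0.16; σ² + n·σ₀² = 0.16 + 10·2.4025 = 24.185.
Posterior precision = 1/σ₀² + n/σ² = 1/2.4025 + 10/0.16 = (σ² + n·σ₀²)/(σ₀²σ²) = 24.185/(2.4025·0.16); posterior variance σₙ² = σ₀²σ²/(σ² + n·σ₀²) = 2.4025·0.16/24.185 = 0.015894.
Posterior SD = √σₙ² = √(2.4025·0.16/24.185) = 0.1261.

0.1261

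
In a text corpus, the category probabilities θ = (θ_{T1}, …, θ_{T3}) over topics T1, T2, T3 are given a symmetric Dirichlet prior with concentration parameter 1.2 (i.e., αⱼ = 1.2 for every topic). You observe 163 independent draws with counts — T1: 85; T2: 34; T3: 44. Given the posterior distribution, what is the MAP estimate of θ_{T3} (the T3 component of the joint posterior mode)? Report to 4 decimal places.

0.2702

The Dirichlet prior is conjugate to the Multinomial likelihood: each posterior αⱼ = prior αⱼ + observed count nⱼ.
Posterior concentration: (86.2, 35.2, 45.2), total = 166.6.
Joint mode component: (α_{T3}−1)/(Σα−K) = 44.2/163.6 = 0.2702.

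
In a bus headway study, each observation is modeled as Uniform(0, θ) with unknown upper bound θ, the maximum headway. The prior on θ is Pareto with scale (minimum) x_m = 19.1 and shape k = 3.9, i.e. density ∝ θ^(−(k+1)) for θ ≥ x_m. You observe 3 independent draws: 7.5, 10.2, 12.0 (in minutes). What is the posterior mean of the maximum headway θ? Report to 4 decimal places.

22.3373

A Pareto(scale x_m, shape k) prior on the upper bound θ of Uniform(0, θ) is conjugate: posterior is Pareto(max(x_m, max xᵢ), k + n).
Sample maximum = 12.0; prior scale x_m = 19.1 → posterior scale = max = 19.1.
Posterior shape = 3.9 + 3 = 6.9.
E[θ|data] = k·x_m/(k−1) = 6.9·19.1/5.9 = 22.3373.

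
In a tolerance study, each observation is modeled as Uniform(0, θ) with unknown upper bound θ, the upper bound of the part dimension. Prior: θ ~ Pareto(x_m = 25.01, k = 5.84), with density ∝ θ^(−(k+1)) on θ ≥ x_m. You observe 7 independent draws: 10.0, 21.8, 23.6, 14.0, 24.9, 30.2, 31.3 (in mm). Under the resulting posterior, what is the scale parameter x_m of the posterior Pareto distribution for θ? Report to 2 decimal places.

31.30

A Pareto(scale x_m, shape k) prior on the upper bound θ of Uniform(0, θ) is conjugate: posterior is Pareto(max(x_m, max xᵢ), k + n).
Sample maximum = 31.3; prior scale x_m = 25.01 → posterior scale = max = 31.30.
Posterior shape = 5.84 + 7 = 12.84.
Posterior scale x_m = 31.30.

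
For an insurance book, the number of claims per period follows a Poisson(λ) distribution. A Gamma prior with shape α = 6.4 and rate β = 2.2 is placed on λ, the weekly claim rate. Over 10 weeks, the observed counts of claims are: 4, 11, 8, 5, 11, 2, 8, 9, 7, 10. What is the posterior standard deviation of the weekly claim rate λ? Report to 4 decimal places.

0.7395

With a Gamma(shape α, rate β) prior, the Poisson likelihood is conjugate: the posterior is Gamma(α + ΣXᵢ, β + n).
Sum of counts S = 75 over n = 10 weeks.
Posterior: Gamma(α+S, β+n) = Gamma(6.4+75, 2.2+10) = Gamma(81.4, 12.2).
SD = √α/β = √81.4/12.2 = 0.7395.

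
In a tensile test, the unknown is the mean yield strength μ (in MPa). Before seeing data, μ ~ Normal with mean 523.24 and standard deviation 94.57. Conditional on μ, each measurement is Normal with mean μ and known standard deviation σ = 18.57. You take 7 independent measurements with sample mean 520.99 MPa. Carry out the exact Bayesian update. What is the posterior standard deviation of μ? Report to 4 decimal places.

For Normal data with known variance σ², a Normal(μ₀, σ₀²) prior on μ is conjugate. Posterior precision = 1/σ₀² + n/σ²; posterior mean is the precision-weighted average of μ₀ and x̄.
σ₀² = 94.57² = 8943.4849, σ² = 18.57² = 344.8449; σ² + n·σ₀² = 344.8449 + 7·8943.4849 = 62949.2392.
Posterior precision = 1/σ₀² + n/σ² = 1/8943.4849 + 7/344.8449 = (σ² + n·σ₀²)/(σ₀²σ²) = 62949.2392/(8943.4849·344.8449); posterior variance σₙ² = σ₀²σ²/(σ² + n·σ₀²) = 8943.4849·344.8449/62949.2392 = 48.993684.
Posterior SD = √σₙ² = √(8943.4849·344.8449/62949.2392) = 6.9995.

6.9995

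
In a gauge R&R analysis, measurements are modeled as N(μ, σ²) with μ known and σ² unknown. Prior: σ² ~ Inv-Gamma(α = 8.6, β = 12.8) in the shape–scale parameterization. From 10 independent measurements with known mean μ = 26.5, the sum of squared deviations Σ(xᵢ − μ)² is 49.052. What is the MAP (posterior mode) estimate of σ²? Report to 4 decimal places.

2.5566

With known mean μ and an Inverse-Gamma(α, β) prior on σ², the Normal likelihood is conjugate: posterior is Inv-Gamma(α + n/2, β + Σ(xᵢ−μ)²/2).
Posterior: Inv-Gamma(8.6 + 10/2, 12.8 + 49.052/2) = Inv-Gamma(13.60, 37.3260).
Mode = β/(α+1) = 37.3260/14.60 = 2.5566.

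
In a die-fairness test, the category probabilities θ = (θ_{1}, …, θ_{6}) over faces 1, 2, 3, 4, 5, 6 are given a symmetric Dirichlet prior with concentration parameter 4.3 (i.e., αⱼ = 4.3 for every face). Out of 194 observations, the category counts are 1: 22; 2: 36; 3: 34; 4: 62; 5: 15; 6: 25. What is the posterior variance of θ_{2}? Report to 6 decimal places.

0.000678

The Dirichlet prior is conjugate to the Multinomial likelihood: each posterior αⱼ = prior αⱼ + observed count nⱼ.
Posterior concentration: (26.3, 40.3, 38.3, 66.3, 19.3, 29.3), total = 219.8.
Var[θ_j] = α_j(Σα−α_j)/((Σα)²(Σα+1)) = 40.3·179.5/(219.8²·220.8) = 0.000678.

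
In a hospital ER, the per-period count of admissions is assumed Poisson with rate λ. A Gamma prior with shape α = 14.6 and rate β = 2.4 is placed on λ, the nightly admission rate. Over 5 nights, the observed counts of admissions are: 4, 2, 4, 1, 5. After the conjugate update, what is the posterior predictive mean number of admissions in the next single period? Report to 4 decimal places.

4.1351

With a Gamma(shape α, rate β) prior, the Poisson likelihood is conjugate: the posterior is Gamma(α + ΣXᵢ, β + n).
Sum of counts S = 16 over n = 5 nights.
Posterior: Gamma(α+S, β+n) = Gamma(14.6+16, 2.4+5) = Gamma(30.6, 7.4).
The predictive distribution for one future period is NegBinom with mean α/β = 4.1351.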